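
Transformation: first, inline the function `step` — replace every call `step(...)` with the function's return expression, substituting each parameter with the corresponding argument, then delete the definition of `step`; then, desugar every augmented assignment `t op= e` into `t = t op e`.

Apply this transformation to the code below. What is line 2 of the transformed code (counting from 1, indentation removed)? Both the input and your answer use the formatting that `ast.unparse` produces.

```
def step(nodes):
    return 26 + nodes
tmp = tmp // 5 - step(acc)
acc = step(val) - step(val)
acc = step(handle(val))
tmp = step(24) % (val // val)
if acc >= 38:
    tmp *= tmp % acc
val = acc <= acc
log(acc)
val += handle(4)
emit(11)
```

Transformed code:
tmp = tmp // 5 - (26 + acc)
acc = 26 + val - (26 + val)
acc = 26 + handle(val)
tmp = (26 + 24) % (val // val)
if acc >= 38:
    tmp = tmp * (tmp % acc)
val = acc <= acc
log(acc)
val = val + handle(4)
emit(11)

acc = 26 + val - (26 + val)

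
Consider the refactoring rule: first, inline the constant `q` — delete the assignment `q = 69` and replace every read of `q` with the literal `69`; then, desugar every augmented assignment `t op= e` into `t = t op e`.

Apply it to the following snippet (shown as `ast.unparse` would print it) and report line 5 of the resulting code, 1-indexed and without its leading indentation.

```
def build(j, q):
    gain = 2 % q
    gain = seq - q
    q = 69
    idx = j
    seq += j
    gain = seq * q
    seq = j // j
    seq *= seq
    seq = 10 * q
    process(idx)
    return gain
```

seq = seq + j

Transformed code:
def build(j, q):
    gain = 2 % 69
    gain = seq - 69
    idx = j
    seq = seq + j
    gain = seq * 69
    seq = j // j
    seq = seq * seq
    seq = 10 * 69
    process(idx)
    return gain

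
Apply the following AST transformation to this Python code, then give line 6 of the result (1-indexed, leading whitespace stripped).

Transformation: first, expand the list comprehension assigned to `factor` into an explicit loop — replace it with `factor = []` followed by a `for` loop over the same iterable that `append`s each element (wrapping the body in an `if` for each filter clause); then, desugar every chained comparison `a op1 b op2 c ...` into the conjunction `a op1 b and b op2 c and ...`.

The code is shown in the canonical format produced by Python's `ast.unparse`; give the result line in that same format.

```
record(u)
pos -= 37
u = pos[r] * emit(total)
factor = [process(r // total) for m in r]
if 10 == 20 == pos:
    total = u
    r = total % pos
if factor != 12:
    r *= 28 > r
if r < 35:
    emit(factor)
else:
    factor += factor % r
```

factor.append(process(r // total))

Transformed code:
record(u)
pos -= 37
u = pos[r] * emit(total)
factor = []
for m in r:
    factor.append(process(r // total))
if 10 == 20 and 20 == pos:
    total = u
    r = total % pos
if factor != 12:
    r *= 28 > r
if r < 35:
    emit(factor)
else:
    factor += factor % r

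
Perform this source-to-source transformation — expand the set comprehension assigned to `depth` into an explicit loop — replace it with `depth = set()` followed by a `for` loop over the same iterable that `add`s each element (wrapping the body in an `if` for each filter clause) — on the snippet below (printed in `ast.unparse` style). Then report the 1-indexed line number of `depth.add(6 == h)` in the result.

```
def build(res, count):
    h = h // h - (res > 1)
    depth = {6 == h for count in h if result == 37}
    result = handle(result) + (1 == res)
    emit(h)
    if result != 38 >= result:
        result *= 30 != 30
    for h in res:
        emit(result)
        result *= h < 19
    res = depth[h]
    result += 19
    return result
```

6

Transformed code:
def build(res, count):
    h = h // h - (res > 1)
    depth = set()
    for count in h:
        if result == 37:
            depth.add(6 == h)
    result = handle(result) + (1 == res)
    emit(h)
    if result != 38 >= result:
        result *= 30 != 30
    for h in res:
        emit(result)
        result *= h < 19
    res = depth[h]
    result += 19
    return result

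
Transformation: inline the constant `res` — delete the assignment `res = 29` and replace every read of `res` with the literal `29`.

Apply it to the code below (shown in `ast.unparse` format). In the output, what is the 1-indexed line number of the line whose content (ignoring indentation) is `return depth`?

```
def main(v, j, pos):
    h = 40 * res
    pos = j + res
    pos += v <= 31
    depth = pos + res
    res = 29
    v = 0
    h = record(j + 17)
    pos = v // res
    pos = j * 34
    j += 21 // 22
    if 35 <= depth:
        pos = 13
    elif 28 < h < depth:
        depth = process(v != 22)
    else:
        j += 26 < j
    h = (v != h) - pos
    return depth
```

18

Transformed code:
def main(v, j, pos):
    h = 40 * 29
    pos = j + 29
    pos += v <= 31
    depth = pos + 29
    v = 0
    h = record(j + 17)
    pos = v // 29
    pos = j * 34
    j += 21 // 22
    if 35 <= depth:
        pos = 13
    elif 28 < h < depth:
        depth = process(v != 22)
    else:
        j += 26 < j
    h = (v != h) - pos
    return depth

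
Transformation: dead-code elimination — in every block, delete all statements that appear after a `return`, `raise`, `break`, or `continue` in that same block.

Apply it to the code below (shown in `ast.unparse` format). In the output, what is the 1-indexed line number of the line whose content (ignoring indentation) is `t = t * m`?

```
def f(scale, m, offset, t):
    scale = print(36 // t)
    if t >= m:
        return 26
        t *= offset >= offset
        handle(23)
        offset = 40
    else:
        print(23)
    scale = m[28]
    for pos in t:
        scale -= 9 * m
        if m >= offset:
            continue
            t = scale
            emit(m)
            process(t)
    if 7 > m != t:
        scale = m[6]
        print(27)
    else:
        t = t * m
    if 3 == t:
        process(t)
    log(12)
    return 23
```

16

Transformed code:
def f(scale, m, offset, t):
    scale = print(36 // t)
    if t >= m:
        return 26
    else:
        print(23)
    scale = m[28]
    for pos in t:
        scale -= 9 * m
        if m >= offset:
            continue
    if 7 > m != t:
        scale = m[6]
        print(27)
    else:
        t = t * m
    if 3 == t:
        process(t)
    log(12)
    return 23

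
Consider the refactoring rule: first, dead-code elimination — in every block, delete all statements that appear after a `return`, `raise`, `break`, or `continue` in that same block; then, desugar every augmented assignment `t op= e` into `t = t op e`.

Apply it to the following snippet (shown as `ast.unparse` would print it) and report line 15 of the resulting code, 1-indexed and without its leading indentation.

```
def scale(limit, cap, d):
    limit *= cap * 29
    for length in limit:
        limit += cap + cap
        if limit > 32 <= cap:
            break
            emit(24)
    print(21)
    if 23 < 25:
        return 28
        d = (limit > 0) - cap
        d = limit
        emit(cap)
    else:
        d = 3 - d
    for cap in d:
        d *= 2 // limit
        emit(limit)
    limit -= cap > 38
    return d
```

limit = limit - (cap > 38)

Transformed code:
def scale(limit, cap, d):
    limit = limit * (cap * 29)
    for length in limit:
        limit = limit + (cap + cap)
        if limit > 32 <= cap:
            break
    print(21)
    if 23 < 25:
        return 28
    else:
        d = 3 - d
    for cap in d:
        d = d * (2 // limit)
        emit(limit)
    limit = limit - (cap > 38)
    return d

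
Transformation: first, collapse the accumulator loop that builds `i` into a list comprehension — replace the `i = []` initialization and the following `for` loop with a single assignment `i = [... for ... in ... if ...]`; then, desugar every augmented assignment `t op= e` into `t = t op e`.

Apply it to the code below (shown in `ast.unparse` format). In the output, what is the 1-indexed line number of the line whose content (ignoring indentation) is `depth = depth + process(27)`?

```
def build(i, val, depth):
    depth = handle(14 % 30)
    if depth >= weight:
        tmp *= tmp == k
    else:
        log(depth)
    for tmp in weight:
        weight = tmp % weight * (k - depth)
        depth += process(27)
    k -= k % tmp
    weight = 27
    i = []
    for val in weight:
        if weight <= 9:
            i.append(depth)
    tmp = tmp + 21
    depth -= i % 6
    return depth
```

Transformed code:
def build(i, val, depth):
    depth = handle(14 % 30)
    if depth >= weight:
        tmp = tmp * (tmp == k)
    else:
        log(depth)
    for tmp in weight:
        weight = tmp % weight * (k - depth)
        depth = depth + process(27)
    k = k - k % tmp
    weight = 27
    i = [depth for val in weight if weight <= 9]
    tmp = tmp + 21
    depth = depth - i % 6
    return depth

9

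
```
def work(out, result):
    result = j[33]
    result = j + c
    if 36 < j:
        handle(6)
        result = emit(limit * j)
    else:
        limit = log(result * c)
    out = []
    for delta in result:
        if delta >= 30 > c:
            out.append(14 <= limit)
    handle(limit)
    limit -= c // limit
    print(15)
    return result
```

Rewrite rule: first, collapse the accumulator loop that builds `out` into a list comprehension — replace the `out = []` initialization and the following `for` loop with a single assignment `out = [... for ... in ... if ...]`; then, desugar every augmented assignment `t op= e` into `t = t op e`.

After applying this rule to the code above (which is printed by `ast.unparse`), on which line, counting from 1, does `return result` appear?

Transformed code:
def work(out, result):
    result = j[33]
    result = j + c
    if 36 < j:
        handle(6)
        result = emit(limit * j)
    else:
        limit = log(result * c)
    out = [14 <= limit for delta in result if delta >= 30 > c]
    handle(limit)
    limit = limit - c // limit
    print(15)
    return result

13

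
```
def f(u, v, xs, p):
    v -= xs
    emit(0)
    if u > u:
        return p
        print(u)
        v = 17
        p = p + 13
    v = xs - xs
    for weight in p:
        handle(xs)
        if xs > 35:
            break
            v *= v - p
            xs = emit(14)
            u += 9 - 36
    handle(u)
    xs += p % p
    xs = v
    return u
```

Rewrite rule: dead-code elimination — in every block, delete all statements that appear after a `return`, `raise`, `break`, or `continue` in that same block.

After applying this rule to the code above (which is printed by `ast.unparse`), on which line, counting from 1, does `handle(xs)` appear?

8

Transformed code:
def f(u, v, xs, p):
    v -= xs
    emit(0)
    if u > u:
        return p
    v = xs - xs
    for weight in p:
        handle(xs)
        if xs > 35:
            break
    handle(u)
    xs += p % p
    xs = v
    return u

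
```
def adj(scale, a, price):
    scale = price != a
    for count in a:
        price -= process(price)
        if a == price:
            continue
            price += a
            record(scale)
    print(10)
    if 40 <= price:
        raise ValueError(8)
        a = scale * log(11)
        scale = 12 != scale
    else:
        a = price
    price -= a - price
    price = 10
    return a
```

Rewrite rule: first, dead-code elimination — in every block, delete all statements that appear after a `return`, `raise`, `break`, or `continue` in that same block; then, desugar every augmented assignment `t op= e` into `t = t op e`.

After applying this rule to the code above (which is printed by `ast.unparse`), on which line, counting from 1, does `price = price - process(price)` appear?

4

Transformed code:
def adj(scale, a, price):
    scale = price != a
    for count in a:
        price = price - process(price)
        if a == price:
            continue
    print(10)
    if 40 <= price:
        raise ValueError(8)
    else:
        a = price
    price = price - (a - price)
    price = 10
    return a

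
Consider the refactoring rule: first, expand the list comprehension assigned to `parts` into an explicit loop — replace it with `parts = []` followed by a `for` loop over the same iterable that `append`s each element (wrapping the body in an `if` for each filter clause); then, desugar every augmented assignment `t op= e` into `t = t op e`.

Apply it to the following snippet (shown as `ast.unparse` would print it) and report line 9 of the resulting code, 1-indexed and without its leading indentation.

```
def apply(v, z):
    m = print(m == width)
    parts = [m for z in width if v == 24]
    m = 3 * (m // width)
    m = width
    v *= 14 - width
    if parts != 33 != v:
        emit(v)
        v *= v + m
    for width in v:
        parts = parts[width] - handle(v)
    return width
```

v = v * (14 - width)

Transformed code:
def apply(v, z):
    m = print(m == width)
    parts = []
    for z in width:
        if v == 24:
            parts.append(m)
    m = 3 * (m // width)
    m = width
    v = v * (14 - width)
    if parts != 33 != v:
        emit(v)
        v = v * (v + m)
    for width in v:
        parts = parts[width] - handle(v)
    return width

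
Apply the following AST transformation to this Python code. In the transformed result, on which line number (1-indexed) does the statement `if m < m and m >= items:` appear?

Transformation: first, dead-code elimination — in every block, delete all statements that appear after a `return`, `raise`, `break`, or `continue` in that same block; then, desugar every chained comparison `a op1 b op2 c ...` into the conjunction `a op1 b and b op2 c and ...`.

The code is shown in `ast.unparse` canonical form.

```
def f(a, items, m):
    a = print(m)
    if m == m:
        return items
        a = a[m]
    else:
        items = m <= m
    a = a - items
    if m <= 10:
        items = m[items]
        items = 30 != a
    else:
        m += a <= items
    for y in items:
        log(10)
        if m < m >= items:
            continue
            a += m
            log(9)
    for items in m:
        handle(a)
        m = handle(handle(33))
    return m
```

Transformed code:
def f(a, items, m):
    a = print(m)
    if m == m:
        return items
    else:
        items = m <= m
    a = a - items
    if m <= 10:
        items = m[items]
        items = 30 != a
    else:
        m += a <= items
    for y in items:
        log(10)
        if m < m and m >= items:
            continue
    for items in m:
        handle(a)
        m = handle(handle(33))
    return m

15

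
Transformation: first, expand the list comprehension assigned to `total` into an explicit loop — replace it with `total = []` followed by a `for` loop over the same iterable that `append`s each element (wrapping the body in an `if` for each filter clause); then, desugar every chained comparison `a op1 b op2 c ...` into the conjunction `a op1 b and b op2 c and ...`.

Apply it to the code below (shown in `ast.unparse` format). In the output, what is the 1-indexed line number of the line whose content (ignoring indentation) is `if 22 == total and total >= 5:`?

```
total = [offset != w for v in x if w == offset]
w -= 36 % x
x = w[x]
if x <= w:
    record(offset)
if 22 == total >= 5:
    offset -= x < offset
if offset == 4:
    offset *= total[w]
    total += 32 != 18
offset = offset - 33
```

9

Transformed code:
total = []
for v in x:
    if w == offset:
        total.append(offset != w)
w -= 36 % x
x = w[x]
if x <= w:
    record(offset)
if 22 == total and total >= 5:
    offset -= x < offset
if offset == 4:
    offset *= total[w]
    total += 32 != 18
offset = offset - 33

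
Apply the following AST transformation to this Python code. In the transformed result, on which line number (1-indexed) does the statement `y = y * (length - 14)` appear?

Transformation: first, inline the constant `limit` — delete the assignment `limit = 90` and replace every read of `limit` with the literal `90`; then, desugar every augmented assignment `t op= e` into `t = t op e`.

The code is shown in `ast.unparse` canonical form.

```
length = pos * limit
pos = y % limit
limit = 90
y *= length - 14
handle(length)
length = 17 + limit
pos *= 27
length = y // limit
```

3

Transformed code:
length = pos * 90
pos = y % 90
y = y * (length - 14)
handle(length)
length = 17 + 90
pos = pos * 27
length = y // 90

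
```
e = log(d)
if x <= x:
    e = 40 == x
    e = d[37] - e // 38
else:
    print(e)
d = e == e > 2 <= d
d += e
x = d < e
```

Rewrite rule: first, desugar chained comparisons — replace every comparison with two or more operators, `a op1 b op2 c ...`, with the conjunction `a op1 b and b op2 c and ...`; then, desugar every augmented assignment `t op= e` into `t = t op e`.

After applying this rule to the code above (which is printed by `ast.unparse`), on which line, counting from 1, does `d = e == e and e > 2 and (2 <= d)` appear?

Transformed code:
e = log(d)
if x <= x:
    e = 40 == x
    e = d[37] - e // 38
else:
    print(e)
d = e == e and e > 2 and (2 <= d)
d = d + e
x = d < e

7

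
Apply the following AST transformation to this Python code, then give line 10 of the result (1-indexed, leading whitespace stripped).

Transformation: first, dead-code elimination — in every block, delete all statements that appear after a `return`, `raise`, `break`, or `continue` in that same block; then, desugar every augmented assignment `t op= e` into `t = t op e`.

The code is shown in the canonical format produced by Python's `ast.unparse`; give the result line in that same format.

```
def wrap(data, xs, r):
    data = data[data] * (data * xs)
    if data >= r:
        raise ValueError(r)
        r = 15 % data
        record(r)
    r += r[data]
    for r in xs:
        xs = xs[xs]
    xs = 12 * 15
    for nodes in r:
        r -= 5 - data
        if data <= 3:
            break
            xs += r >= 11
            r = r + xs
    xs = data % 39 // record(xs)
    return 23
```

r = r - (5 - data)

Transformed code:
def wrap(data, xs, r):
    data = data[data] * (data * xs)
    if data >= r:
        raise ValueError(r)
    r = r + r[data]
    for r in xs:
        xs = xs[xs]
    xs = 12 * 15
    for nodes in r:
        r = r - (5 - data)
        if data <= 3:
            break
    xs = data % 39 // record(xs)
    return 23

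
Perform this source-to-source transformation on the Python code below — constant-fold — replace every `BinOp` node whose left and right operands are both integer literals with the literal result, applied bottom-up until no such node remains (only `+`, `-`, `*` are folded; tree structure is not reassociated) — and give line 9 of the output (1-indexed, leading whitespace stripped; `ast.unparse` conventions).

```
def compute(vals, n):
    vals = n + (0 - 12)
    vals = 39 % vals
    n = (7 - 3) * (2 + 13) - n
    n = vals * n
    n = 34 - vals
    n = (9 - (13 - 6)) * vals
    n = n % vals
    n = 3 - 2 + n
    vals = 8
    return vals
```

n = 1 + n

Transformed code:
def compute(vals, n):
    vals = n + -12
    vals = 39 % vals
    n = 60 - n
    n = vals * n
    n = 34 - vals
    n = 2 * vals
    n = n % vals
    n = 1 + n
    vals = 8
    return vals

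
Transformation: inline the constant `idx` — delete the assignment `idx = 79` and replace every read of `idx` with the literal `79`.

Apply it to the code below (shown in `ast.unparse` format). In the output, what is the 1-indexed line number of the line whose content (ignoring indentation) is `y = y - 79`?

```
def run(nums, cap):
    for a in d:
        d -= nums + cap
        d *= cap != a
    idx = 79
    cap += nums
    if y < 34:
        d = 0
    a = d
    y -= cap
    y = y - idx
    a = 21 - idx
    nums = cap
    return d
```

10

Transformed code:
def run(nums, cap):
    for a in d:
        d -= nums + cap
        d *= cap != a
    cap += nums
    if y < 34:
        d = 0
    a = d
    y -= cap
    y = y - 79
    a = 21 - 79
    nums = cap
    return d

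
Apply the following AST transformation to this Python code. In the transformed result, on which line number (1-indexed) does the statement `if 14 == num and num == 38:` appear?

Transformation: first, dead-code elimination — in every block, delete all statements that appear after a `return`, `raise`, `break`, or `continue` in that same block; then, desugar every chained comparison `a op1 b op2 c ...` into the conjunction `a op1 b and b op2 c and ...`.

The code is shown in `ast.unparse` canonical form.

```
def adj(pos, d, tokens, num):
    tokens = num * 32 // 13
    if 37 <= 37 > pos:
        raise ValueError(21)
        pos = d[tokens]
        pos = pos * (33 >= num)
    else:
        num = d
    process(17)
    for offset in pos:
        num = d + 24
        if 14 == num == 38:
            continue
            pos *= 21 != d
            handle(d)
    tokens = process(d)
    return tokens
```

10

Transformed code:
def adj(pos, d, tokens, num):
    tokens = num * 32 // 13
    if 37 <= 37 and 37 > pos:
        raise ValueError(21)
    else:
        num = d
    process(17)
    for offset in pos:
        num = d + 24
        if 14 == num and num == 38:
            continue
    tokens = process(d)
    return tokens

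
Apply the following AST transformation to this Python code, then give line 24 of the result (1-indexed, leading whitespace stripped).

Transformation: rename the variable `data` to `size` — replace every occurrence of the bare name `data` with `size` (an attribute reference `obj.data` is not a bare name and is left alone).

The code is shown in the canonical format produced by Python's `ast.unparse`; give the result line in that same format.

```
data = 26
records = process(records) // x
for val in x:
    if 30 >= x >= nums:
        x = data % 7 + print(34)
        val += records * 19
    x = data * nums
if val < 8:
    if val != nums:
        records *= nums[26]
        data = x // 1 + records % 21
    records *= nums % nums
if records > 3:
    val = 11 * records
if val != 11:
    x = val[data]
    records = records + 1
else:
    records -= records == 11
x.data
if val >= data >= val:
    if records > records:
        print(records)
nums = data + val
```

Transformed code:
size = 26
records = process(records) // x
for val in x:
    if 30 >= x >= nums:
        x = size % 7 + print(34)
        val += records * 19
    x = size * nums
if val < 8:
    if val != nums:
        records *= nums[26]
        size = x // 1 + records % 21
    records *= nums % nums
if records > 3:
    val = 11 * records
if val != 11:
    x = val[size]
    records = records + 1
else:
    records -= records == 11
x.data
if val >= size >= val:
    if records > records:
        print(records)
nums = size + val

nums = size + val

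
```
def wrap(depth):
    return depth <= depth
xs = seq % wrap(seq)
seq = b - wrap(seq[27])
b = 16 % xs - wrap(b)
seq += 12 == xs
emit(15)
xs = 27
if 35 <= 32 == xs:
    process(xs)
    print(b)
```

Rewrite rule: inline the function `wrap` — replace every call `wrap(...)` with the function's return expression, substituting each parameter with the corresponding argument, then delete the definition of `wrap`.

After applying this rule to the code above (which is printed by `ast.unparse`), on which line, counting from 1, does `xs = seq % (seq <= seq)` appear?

1

Transformed code:
xs = seq % (seq <= seq)
seq = b - (seq[27] <= seq[27])
b = 16 % xs - (b <= b)
seq += 12 == xs
emit(15)
xs = 27
if 35 <= 32 == xs:
    process(xs)
    print(b)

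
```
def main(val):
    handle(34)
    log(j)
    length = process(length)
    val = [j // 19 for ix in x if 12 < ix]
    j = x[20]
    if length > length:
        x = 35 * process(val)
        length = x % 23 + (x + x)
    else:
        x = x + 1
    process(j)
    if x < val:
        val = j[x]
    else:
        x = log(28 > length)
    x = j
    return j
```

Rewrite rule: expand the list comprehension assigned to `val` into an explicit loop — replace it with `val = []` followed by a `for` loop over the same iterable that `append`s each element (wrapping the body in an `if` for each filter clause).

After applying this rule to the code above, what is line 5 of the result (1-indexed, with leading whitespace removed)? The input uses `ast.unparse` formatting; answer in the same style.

val = []

Transformed code:
def main(val):
    handle(34)
    log(j)
    length = process(length)
    val = []
    for ix in x:
        if 12 < ix:
            val.append(j // 19)
    j = x[20]
    if length > length:
        x = 35 * process(val)
        length = x % 23 + (x + x)
    else:
        x = x + 1
    process(j)
    if x < val:
        val = j[x]
    else:
        x = log(28 > length)
    x = j
    return j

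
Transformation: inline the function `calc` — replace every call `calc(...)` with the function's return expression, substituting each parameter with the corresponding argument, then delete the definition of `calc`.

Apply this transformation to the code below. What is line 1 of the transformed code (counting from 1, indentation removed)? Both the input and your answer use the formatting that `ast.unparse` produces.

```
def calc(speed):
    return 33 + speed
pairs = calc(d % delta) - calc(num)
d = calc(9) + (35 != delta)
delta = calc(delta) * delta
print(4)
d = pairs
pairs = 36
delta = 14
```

pairs = 33 + d % delta - (33 + num)

Transformed code:
pairs = 33 + d % delta - (33 + num)
d = 33 + 9 + (35 != delta)
delta = (33 + delta) * delta
print(4)
d = pairs
pairs = 36
delta = 14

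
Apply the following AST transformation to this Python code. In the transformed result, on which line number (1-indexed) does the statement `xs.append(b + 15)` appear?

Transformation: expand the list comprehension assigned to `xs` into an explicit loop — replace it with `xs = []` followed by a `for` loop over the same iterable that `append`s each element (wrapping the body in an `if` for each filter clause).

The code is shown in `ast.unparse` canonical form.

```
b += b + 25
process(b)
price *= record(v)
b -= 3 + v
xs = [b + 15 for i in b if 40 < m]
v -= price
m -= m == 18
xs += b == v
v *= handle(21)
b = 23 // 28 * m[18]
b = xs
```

Transformed code:
b += b + 25
process(b)
price *= record(v)
b -= 3 + v
xs = []
for i in b:
    if 40 < m:
        xs.append(b + 15)
v -= price
m -= m == 18
xs += b == v
v *= handle(21)
b = 23 // 28 * m[18]
b = xs

8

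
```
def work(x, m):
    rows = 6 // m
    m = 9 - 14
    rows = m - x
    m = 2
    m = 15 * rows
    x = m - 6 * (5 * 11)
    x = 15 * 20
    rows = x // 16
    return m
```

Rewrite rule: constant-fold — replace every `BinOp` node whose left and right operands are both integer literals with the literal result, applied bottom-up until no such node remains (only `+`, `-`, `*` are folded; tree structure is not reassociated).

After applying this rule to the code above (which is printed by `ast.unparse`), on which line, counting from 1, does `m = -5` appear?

Transformed code:
def work(x, m):
    rows = 6 // m
    m = -5
    rows = m - x
    m = 2
    m = 15 * rows
    x = m - 330
    x = 300
    rows = x // 16
    return m

3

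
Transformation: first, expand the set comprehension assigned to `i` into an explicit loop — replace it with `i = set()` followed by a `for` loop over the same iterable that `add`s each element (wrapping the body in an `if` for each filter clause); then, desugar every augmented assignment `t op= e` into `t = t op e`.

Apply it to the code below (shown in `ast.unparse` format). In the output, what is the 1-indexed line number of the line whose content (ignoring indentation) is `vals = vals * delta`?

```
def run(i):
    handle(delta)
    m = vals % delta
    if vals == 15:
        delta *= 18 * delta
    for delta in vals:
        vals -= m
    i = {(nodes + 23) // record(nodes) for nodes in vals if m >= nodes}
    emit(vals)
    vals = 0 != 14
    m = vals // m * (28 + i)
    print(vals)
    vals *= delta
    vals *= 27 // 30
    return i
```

Transformed code:
def run(i):
    handle(delta)
    m = vals % delta
    if vals == 15:
        delta = delta * (18 * delta)
    for delta in vals:
        vals = vals - m
    i = set()
    for nodes in vals:
        if m >= nodes:
            i.add((nodes + 23) // record(nodes))
    emit(vals)
    vals = 0 != 14
    m = vals // m * (28 + i)
    print(vals)
    vals = vals * delta
    vals = vals * (27 // 30)
    return i

16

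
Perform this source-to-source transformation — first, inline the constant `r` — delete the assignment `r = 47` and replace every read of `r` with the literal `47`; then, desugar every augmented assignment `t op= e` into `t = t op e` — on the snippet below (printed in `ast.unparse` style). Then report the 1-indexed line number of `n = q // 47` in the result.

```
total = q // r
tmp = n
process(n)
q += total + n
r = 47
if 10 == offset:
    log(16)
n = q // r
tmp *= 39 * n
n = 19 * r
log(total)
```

Transformed code:
total = q // 47
tmp = n
process(n)
q = q + (total + n)
if 10 == offset:
    log(16)
n = q // 47
tmp = tmp * (39 * n)
n = 19 * 47
log(total)

7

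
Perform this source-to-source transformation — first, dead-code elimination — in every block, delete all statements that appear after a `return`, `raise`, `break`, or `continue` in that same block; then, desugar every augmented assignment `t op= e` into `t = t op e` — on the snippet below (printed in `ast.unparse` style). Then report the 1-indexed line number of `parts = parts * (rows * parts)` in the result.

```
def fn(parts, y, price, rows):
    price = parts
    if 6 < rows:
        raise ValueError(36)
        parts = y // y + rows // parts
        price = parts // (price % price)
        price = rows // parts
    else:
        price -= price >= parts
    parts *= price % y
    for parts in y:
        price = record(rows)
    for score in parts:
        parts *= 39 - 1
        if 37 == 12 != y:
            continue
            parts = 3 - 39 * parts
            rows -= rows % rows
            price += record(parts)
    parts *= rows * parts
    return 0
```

14

Transformed code:
def fn(parts, y, price, rows):
    price = parts
    if 6 < rows:
        raise ValueError(36)
    else:
        price = price - (price >= parts)
    parts = parts * (price % y)
    for parts in y:
        price = record(rows)
    for score in parts:
        parts = parts * (39 - 1)
        if 37 == 12 != y:
            continue
    parts = parts * (rows * parts)
    return 0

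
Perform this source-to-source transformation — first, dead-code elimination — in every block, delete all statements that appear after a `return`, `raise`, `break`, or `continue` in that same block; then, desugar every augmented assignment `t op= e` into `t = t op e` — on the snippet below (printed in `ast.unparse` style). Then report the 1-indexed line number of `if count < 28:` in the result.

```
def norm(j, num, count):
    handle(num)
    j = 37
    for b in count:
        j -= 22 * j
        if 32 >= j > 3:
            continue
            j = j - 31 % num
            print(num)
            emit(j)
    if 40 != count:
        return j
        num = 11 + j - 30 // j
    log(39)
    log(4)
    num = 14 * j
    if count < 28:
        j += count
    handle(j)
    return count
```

Transformed code:
def norm(j, num, count):
    handle(num)
    j = 37
    for b in count:
        j = j - 22 * j
        if 32 >= j > 3:
            continue
    if 40 != count:
        return j
    log(39)
    log(4)
    num = 14 * j
    if count < 28:
        j = j + count
    handle(j)
    return count

13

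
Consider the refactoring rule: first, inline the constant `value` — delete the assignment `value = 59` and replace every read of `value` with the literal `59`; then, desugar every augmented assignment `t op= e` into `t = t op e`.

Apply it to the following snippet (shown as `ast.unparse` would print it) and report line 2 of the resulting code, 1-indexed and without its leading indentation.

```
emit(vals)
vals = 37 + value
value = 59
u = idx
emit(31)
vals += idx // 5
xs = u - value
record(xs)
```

Transformed code:
emit(vals)
vals = 37 + 59
u = idx
emit(31)
vals = vals + idx // 5
xs = u - 59
record(xs)

vals = 37 + 59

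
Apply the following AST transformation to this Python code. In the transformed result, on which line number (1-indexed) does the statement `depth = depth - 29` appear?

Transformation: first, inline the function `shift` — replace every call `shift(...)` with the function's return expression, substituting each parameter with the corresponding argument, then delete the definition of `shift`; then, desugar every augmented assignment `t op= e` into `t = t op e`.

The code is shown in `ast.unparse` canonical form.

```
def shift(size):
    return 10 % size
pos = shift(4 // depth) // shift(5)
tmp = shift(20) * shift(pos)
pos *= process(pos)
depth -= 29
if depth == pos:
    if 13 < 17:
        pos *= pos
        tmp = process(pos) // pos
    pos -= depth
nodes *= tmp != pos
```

4

Transformed code:
pos = 10 % (4 // depth) // (10 % 5)
tmp = 10 % 20 * (10 % pos)
pos = pos * process(pos)
depth = depth - 29
if depth == pos:
    if 13 < 17:
        pos = pos * pos
        tmp = process(pos) // pos
    pos = pos - depth
nodes = nodes * (tmp != pos)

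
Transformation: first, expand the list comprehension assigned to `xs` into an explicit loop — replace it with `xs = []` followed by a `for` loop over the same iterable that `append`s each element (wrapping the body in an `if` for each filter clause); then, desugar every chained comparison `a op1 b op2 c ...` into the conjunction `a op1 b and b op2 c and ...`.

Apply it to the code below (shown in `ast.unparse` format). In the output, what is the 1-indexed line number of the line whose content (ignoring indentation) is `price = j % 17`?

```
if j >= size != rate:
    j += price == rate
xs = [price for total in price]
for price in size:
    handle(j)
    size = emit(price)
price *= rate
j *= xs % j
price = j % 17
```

11

Transformed code:
if j >= size and size != rate:
    j += price == rate
xs = []
for total in price:
    xs.append(price)
for price in size:
    handle(j)
    size = emit(price)
price *= rate
j *= xs % j
price = j % 17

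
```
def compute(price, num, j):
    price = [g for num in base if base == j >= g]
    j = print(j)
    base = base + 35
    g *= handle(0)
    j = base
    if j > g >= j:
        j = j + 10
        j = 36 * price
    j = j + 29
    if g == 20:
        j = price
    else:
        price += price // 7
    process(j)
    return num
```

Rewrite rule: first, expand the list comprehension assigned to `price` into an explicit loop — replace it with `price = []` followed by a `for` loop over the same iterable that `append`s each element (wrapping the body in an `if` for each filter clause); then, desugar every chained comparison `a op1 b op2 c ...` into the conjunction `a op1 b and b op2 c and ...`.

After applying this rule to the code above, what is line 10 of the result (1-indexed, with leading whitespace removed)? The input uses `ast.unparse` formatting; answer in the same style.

if j > g and g >= j:

Transformed code:
def compute(price, num, j):
    price = []
    for num in base:
        if base == j and j >= g:
            price.append(g)
    j = print(j)
    base = base + 35
    g *= handle(0)
    j = base
    if j > g and g >= j:
        j = j + 10
        j = 36 * price
    j = j + 29
    if g == 20:
        j = price
    else:
        price += price // 7
    process(j)
    return num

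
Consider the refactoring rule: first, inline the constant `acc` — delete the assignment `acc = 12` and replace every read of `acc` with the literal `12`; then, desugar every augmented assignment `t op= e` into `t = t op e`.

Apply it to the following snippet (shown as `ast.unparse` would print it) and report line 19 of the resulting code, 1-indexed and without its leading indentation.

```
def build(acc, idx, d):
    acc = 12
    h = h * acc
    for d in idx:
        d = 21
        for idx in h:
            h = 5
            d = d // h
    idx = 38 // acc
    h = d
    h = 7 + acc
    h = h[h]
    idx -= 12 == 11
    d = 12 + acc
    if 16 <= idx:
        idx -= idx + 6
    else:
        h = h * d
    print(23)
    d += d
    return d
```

Transformed code:
def build(acc, idx, d):
    h = h * 12
    for d in idx:
        d = 21
        for idx in h:
            h = 5
            d = d // h
    idx = 38 // 12
    h = d
    h = 7 + 12
    h = h[h]
    idx = idx - (12 == 11)
    d = 12 + 12
    if 16 <= idx:
        idx = idx - (idx + 6)
    else:
        h = h * d
    print(23)
    d = d + d
    return d

d = d + d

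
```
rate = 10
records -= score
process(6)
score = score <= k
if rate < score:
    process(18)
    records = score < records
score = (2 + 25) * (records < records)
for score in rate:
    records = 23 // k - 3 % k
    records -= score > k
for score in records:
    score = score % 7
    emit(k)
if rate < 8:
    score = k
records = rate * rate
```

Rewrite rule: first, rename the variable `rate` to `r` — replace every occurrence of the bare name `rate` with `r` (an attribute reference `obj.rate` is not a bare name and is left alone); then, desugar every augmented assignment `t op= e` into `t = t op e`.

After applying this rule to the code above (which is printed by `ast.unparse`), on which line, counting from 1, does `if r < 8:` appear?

15

Transformed code:
r = 10
records = records - score
process(6)
score = score <= k
if r < score:
    process(18)
    records = score < records
score = (2 + 25) * (records < records)
for score in r:
    records = 23 // k - 3 % k
    records = records - (score > k)
for score in records:
    score = score % 7
    emit(k)
if r < 8:
    score = k
records = r * r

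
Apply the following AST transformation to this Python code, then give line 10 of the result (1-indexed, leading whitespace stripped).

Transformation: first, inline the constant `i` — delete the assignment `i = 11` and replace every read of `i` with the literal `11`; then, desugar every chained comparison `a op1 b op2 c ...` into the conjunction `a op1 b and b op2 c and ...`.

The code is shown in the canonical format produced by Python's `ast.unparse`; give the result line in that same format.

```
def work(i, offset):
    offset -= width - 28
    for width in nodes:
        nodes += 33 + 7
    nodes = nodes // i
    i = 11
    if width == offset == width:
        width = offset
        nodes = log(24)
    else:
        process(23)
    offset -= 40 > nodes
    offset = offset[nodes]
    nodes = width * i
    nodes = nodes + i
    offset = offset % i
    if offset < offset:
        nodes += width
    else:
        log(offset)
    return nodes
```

Transformed code:
def work(i, offset):
    offset -= width - 28
    for width in nodes:
        nodes += 33 + 7
    nodes = nodes // 11
    if width == offset and offset == width:
        width = offset
        nodes = log(24)
    else:
        process(23)
    offset -= 40 > nodes
    offset = offset[nodes]
    nodes = width * 11
    nodes = nodes + 11
    offset = offset % 11
    if offset < offset:
        nodes += width
    else:
        log(offset)
    return nodes

process(23)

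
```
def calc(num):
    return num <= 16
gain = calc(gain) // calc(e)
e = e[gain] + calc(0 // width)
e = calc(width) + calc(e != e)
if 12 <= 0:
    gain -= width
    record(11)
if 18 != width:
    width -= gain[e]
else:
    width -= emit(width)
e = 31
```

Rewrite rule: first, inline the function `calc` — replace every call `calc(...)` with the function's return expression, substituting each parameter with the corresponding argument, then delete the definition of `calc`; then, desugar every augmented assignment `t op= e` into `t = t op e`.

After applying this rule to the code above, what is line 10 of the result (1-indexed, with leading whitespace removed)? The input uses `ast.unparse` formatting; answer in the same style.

width = width - emit(width)

Transformed code:
gain = (gain <= 16) // (e <= 16)
e = e[gain] + (0 // width <= 16)
e = (width <= 16) + ((e != e) <= 16)
if 12 <= 0:
    gain = gain - width
    record(11)
if 18 != width:
    width = width - gain[e]
else:
    width = width - emit(width)
e = 31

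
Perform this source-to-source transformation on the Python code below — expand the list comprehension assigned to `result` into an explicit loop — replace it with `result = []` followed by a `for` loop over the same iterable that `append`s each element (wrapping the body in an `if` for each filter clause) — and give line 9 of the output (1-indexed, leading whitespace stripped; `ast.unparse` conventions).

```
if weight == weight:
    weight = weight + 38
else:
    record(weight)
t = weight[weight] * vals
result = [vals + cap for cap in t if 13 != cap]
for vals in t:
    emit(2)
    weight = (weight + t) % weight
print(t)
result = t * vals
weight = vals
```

result.append(vals + cap)

Transformed code:
if weight == weight:
    weight = weight + 38
else:
    record(weight)
t = weight[weight] * vals
result = []
for cap in t:
    if 13 != cap:
        result.append(vals + cap)
for vals in t:
    emit(2)
    weight = (weight + t) % weight
print(t)
result = t * vals
weight = vals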